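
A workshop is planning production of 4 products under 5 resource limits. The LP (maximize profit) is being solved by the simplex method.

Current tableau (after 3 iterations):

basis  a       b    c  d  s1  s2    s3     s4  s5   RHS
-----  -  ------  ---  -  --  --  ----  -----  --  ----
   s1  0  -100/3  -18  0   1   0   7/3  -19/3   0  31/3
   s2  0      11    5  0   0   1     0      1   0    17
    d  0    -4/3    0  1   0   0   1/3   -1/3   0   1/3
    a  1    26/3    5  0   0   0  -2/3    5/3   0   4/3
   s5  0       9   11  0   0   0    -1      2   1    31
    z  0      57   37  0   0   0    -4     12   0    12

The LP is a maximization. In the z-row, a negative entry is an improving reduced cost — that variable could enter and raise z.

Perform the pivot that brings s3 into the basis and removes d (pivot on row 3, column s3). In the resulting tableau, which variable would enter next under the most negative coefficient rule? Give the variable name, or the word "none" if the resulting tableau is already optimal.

Pivot element 1/3. New z-row = old z-row − (-4)·(row 3/(1/3)).
Updated z-row coefficients: a: 0, b: 41, c: 37, d: 12, s1: 0, s2: 0, s3: 0, s4: 8, s5: 0.
No coefficient is strictly negative; the tableau after this pivot is optimal.

none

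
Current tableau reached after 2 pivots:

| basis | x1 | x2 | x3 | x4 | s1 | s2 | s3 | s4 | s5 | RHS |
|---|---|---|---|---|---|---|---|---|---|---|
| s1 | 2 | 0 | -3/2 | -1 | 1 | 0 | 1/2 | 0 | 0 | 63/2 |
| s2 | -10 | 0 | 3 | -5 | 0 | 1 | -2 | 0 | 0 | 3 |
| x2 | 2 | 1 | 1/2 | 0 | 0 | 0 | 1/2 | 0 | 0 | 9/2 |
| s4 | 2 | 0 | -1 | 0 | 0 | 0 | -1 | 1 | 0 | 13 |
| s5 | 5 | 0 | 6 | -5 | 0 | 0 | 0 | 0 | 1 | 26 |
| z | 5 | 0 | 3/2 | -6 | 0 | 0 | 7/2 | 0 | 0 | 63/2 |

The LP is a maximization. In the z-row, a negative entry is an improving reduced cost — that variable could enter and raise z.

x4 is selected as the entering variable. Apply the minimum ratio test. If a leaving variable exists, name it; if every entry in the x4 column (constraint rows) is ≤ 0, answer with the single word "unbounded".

unbounded

x4-column entries: row 1: -1, row 2: -5, row 3: 0, row 4: 0, row 5: -5. All ≤ 0, so x4 can increase without bound; the LP is unbounded in this direction.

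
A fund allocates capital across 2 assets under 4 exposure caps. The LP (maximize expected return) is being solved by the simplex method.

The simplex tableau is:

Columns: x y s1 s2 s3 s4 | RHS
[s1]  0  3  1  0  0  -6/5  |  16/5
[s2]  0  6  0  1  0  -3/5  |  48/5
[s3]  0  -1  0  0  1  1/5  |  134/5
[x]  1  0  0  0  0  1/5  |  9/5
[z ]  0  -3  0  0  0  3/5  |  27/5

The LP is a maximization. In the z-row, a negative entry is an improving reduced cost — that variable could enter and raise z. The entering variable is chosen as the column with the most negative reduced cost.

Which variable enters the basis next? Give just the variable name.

Objective-row coefficients: x: 0, y: -3, s1: 0, s2: 0, s3: 0, s4: 3/5.
The most negative is -3 in column y, so y enters.

y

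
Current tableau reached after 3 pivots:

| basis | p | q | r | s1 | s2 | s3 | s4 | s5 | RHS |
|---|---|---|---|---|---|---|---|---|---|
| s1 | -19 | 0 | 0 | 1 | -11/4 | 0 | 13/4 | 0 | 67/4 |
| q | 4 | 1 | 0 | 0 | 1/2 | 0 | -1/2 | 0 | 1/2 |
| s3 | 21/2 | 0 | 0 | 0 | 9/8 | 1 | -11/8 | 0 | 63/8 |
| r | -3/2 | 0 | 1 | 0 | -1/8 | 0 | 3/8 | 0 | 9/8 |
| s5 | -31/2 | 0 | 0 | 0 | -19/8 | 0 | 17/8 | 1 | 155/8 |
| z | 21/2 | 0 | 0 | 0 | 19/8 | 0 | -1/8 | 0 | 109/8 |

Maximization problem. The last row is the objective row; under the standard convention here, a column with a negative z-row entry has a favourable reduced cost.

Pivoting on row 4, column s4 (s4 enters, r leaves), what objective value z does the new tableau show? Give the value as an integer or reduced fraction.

14

Minimum ratio for s4: (9/8)/(3/8) = 3.
z changes by −(z-row coeff of s4)·ratio = −(-1/8)·3 = 3/8.
New z = 109/8 + (3/8) = 14.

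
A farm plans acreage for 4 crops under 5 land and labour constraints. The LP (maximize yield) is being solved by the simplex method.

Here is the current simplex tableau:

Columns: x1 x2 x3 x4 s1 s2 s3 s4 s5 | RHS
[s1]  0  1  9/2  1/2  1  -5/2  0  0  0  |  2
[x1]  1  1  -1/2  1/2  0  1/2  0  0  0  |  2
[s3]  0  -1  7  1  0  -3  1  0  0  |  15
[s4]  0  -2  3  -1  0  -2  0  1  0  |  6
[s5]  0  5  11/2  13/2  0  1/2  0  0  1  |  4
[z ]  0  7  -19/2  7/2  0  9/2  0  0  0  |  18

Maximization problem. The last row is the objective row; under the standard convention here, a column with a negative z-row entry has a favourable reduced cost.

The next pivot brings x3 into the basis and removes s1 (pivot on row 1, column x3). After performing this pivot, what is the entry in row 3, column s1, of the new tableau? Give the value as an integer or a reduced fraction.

Pivot element is row 1, column x3: 9/2.
Normalize row 1: new (row 1, s1) = 1/(9/2) = 2/9.
row 3 ← row 3 − 7·(new row 1): 0 − 7·(2/9) = -14/9.

-14/9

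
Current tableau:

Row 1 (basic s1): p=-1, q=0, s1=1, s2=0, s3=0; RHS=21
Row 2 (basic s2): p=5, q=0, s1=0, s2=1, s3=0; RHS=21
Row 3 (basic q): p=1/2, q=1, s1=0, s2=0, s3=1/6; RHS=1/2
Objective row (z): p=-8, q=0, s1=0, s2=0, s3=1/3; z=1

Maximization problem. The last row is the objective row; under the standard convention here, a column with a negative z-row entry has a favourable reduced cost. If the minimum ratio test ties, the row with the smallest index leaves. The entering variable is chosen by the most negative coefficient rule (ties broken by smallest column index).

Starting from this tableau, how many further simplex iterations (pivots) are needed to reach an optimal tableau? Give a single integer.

pivot: p in, q out → z = 9
No improving column remains; optimal.

1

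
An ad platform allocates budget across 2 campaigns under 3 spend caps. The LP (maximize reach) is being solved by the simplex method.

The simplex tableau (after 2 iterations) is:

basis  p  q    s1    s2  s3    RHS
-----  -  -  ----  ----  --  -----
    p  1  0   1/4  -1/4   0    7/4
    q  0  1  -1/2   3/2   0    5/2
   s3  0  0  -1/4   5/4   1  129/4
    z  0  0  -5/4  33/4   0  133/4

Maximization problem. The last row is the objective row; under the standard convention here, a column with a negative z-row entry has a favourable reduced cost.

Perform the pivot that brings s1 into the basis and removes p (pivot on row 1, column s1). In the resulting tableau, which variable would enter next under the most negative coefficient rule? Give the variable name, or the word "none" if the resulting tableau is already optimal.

none

Pivot element 1/4. New z-row = old z-row − (-5/4)·(row 1/(1/4)).
Updated z-row coefficients: p: 5, q: 0, s1: 0, s2: 7, s3: 0.
No coefficient is strictly negative; the tableau after this pivot is optimal.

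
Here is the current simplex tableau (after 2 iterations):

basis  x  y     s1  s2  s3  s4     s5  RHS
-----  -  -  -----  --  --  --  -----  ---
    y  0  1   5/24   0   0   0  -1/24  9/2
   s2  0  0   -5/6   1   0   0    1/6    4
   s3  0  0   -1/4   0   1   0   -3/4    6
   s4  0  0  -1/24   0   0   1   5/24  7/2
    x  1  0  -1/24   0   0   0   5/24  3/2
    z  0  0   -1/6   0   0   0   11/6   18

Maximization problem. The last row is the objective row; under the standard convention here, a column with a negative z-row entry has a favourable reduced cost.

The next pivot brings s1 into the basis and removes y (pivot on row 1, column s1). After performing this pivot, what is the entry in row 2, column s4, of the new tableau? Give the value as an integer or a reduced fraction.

0

Pivot element is row 1, column s1: 5/24.
Normalize row 1: new (row 1, s4) = 0/(5/24) = 0.
row 2 ← row 2 − (-5/6)·(new row 1): 0 − (-5/6)·0 = 0.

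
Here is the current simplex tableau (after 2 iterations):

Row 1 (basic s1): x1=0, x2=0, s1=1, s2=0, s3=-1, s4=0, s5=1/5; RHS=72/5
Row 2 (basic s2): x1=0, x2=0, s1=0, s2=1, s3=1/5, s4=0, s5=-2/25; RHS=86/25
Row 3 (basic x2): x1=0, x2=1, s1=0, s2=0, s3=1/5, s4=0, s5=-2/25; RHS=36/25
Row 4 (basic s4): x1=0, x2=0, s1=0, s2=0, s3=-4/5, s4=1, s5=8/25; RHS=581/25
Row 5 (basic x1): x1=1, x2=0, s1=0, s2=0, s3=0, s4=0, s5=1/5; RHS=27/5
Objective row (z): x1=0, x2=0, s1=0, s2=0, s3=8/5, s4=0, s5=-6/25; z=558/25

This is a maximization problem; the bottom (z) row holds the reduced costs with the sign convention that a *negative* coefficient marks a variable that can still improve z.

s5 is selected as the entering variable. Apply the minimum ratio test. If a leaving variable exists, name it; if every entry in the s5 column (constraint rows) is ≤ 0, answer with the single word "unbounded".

x1

Ratios: row 1 (s1): (72/5)/(1/5) = 72; row 2 (s2): entry -2/25 ≤ 0, skip; row 3 (x2): entry -2/25 ≤ 0, skip; row 4 (s4): (581/25)/(8/25) = 581/8; row 5 (x1): (27/5)/(1/5) = 27.
Minimum ratio is in the x1 row, so x1 leaves.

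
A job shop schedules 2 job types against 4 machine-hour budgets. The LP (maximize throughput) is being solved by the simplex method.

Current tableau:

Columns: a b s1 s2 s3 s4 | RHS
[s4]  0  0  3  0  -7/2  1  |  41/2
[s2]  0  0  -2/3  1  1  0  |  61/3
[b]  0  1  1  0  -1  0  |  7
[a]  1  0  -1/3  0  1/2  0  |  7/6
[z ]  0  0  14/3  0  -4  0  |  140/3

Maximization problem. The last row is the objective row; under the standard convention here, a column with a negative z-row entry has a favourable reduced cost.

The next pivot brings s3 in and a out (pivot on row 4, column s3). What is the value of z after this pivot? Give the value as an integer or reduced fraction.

Minimum ratio for s3: (7/6)/(1/2) = 7/3.
z changes by −(z-row coeff of s3)·ratio = −(-4)·(7/3) = 28/3.
New z = 140/3 + (28/3) = 56.

56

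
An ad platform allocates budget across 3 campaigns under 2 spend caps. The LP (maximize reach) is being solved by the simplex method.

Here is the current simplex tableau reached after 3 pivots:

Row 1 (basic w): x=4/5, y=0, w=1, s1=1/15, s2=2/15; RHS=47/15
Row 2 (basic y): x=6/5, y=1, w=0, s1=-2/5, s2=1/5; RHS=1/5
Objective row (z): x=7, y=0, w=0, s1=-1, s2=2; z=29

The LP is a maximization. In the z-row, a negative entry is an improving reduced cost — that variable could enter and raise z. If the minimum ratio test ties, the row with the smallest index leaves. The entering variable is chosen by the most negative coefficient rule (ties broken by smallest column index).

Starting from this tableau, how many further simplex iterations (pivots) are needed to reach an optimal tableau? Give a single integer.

1

pivot: s1 in, w out → z = 76
No improving column remains; optimal.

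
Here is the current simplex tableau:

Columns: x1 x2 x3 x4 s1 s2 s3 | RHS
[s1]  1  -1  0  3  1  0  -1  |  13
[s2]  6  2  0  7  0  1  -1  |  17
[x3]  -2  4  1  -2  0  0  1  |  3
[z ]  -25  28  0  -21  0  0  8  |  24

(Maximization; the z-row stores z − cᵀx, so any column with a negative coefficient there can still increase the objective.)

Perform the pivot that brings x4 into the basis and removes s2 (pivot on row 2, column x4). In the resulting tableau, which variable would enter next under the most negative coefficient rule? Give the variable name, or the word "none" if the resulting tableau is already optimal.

Pivot element 7. New z-row = old z-row − (-21)·(row 2/7).
Updated z-row coefficients: x1: -7, x2: 34, x3: 0, x4: 0, s1: 0, s2: 3, s3: 5.
The most negative is -7 in column x1, so x1 would enter next.

x1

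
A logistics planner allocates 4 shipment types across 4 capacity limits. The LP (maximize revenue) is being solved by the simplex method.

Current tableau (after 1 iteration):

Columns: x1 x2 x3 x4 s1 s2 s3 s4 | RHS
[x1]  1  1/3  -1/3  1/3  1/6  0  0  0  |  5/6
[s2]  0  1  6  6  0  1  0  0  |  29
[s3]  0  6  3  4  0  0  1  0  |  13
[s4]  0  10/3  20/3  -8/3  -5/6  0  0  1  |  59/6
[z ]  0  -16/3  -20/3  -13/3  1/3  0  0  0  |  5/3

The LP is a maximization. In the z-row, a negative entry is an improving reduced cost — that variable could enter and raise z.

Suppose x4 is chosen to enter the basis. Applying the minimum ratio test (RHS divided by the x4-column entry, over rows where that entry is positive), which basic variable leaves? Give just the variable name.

x1

Ratios: row 1 (x1): (5/6)/(1/3) = 5/2; row 2 (s2): 29/6 = 29/6; row 3 (s3): 13/4 = 13/4; row 4 (s4): entry -8/3 ≤ 0, skip.
Minimum ratio 5/2 is in the x1 row, so x1 leaves.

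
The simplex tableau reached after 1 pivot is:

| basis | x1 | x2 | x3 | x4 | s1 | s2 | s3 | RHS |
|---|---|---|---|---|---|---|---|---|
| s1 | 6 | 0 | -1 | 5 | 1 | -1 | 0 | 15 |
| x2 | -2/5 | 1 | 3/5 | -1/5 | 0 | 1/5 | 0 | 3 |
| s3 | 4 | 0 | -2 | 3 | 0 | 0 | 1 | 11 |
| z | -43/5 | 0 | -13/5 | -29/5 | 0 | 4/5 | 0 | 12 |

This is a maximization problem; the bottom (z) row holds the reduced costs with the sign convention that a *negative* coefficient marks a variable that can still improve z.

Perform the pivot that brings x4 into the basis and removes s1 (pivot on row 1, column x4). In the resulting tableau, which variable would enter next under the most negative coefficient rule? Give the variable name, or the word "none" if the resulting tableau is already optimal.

x3

Pivot element 5. New z-row = old z-row − (-29/5)·(row 1/5).
Updated z-row coefficients: x1: -41/25, x2: 0, x3: -94/25, x4: 0, s1: 29/25, s2: -9/25, s3: 0.
The most negative is -94/25 in column x3, so x3 would enter next.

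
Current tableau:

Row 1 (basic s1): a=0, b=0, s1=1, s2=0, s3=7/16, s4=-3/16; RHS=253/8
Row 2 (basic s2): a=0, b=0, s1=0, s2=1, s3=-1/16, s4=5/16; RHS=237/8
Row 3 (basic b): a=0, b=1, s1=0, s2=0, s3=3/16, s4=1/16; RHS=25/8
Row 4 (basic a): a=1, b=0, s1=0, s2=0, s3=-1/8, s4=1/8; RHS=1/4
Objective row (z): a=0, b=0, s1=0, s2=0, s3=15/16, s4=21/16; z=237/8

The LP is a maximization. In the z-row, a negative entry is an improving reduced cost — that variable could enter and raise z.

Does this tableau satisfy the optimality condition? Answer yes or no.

No objective-row coefficient is strictly negative, so no entering variable exists; the tableau is optimal.

yes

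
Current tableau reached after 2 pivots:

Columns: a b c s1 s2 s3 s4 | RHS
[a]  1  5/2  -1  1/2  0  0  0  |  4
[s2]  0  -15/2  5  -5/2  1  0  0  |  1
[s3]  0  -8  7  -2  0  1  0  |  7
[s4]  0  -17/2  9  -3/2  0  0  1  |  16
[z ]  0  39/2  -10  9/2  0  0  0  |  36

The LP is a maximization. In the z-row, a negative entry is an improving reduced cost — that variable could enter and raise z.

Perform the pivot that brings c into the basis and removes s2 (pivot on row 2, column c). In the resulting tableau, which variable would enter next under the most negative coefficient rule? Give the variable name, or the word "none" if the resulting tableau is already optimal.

Pivot element 5. New z-row = old z-row − (-10)·(row 2/5).
Updated z-row coefficients: a: 0, b: 9/2, c: 0, s1: -1/2, s2: 2, s3: 0, s4: 0.
The most negative is -1/2 in column s1, so s1 would enter next.

s1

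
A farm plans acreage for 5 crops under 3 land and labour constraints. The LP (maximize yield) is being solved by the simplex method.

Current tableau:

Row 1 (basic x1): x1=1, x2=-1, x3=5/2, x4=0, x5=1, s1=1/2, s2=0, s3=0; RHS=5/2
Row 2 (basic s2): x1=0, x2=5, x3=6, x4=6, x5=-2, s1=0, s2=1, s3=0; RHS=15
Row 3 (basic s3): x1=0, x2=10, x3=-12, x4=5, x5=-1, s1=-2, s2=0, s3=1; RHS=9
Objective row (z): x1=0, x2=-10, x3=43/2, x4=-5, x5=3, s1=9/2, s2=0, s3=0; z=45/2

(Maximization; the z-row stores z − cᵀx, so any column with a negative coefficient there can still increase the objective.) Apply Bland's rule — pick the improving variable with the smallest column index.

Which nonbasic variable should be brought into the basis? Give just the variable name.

x2

Objective-row coefficients: x1: 0, x2: -10, x3: 43/2, x4: -5, x5: 3, s1: 9/2, s2: 0, s3: 0.
Improving columns: x2, x4. Bland's rule picks the smallest column index → x2.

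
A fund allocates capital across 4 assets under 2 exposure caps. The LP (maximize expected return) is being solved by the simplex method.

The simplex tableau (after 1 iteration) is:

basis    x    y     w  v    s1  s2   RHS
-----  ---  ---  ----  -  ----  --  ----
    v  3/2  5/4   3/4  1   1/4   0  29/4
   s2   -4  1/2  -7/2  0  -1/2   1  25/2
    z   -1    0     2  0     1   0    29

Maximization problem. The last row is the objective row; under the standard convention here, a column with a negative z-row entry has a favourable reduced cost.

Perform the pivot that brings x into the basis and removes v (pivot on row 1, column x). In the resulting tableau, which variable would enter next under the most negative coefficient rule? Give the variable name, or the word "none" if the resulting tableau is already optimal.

Pivot element 3/2. New z-row = old z-row − (-1)·(row 1/(3/2)).
Updated z-row coefficients: x: 0, y: 5/6, w: 5/2, v: 2/3, s1: 7/6, s2: 0.
No coefficient is strictly negative; the tableau after this pivot is optimal.

none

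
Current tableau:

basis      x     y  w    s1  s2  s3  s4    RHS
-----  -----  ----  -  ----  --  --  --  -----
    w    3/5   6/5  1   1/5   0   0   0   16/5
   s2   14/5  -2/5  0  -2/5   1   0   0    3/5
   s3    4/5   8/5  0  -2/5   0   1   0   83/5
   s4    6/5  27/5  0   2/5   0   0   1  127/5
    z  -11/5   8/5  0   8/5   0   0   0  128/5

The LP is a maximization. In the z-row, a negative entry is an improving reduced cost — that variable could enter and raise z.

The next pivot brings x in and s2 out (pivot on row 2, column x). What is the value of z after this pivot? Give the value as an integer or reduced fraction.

Minimum ratio for x: (3/5)/(14/5) = 3/14.
z changes by −(z-row coeff of x)·ratio = −(-11/5)·(3/14) = 33/70.
New z = 128/5 + (33/70) = 365/14.

365/14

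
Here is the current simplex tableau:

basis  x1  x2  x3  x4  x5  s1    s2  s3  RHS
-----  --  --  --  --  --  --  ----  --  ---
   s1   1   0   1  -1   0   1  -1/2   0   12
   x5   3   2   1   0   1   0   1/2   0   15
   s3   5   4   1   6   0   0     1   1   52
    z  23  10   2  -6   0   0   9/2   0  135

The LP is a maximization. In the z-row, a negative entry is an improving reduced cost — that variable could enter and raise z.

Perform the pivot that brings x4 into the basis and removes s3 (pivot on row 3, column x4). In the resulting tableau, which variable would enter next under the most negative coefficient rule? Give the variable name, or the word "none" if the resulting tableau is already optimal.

none

Pivot element 6. New z-row = old z-row − (-6)·(row 3/6).
Updated z-row coefficients: x1: 28, x2: 14, x3: 3, x4: 0, x5: 0, s1: 0, s2: 11/2, s3: 1.
No coefficient is strictly negative; the tableau after this pivot is optimal.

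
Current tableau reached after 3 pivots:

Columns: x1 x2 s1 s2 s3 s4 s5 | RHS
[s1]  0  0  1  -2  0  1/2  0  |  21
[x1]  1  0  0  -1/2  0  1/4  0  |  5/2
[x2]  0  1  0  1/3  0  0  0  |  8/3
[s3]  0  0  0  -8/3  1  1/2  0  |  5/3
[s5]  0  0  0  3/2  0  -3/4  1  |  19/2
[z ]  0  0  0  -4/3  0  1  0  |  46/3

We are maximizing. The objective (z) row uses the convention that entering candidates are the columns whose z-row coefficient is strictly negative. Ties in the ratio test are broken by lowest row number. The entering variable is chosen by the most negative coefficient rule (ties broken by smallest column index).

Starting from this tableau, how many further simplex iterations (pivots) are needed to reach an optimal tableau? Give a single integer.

pivot: s2 in, s5 out → z = 214/9
No improving column remains; optimal.

1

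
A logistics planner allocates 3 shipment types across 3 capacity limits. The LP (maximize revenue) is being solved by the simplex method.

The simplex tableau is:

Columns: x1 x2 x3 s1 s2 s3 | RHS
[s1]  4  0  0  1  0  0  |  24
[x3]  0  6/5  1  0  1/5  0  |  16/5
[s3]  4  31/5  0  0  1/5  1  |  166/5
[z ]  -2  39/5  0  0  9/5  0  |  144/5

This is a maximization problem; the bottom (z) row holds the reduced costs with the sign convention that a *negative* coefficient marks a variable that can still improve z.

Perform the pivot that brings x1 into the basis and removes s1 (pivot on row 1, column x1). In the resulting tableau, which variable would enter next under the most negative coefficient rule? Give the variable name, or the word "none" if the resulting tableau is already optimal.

none

Pivot element 4. New z-row = old z-row − (-2)·(row 1/4).
Updated z-row coefficients: x1: 0, x2: 39/5, x3: 0, s1: 1/2, s2: 9/5, s3: 0.
No coefficient is strictly negative; the tableau after this pivot is optimal.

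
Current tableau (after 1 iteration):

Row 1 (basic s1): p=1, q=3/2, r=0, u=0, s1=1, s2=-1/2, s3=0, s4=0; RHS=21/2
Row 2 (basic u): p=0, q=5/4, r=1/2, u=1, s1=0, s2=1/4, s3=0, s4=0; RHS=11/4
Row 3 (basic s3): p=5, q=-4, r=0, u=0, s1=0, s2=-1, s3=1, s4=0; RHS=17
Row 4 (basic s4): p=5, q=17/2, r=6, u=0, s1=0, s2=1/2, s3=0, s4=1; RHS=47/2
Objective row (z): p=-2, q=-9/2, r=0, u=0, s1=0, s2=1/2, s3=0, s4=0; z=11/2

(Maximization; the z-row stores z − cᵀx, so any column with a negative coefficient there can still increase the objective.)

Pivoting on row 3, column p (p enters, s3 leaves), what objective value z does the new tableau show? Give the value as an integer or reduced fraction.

Minimum ratio for p: 17/5 = 17/5.
z changes by −(z-row coeff of p)·ratio = −(-2)·(17/5) = 34/5.
New z = 11/2 + (34/5) = 123/10.

123/10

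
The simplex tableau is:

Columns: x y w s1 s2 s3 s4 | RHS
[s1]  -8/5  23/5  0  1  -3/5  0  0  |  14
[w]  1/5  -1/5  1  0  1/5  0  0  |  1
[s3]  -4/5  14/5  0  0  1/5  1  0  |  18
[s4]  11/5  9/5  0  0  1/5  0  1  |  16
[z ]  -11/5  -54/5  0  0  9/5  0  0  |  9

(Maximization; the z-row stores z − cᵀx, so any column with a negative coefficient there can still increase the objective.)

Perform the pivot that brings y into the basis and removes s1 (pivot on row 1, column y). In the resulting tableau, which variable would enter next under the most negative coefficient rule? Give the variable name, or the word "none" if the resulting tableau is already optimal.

Pivot element 23/5. New z-row = old z-row − (-54/5)·(row 1/(23/5)).
Updated z-row coefficients: x: -137/23, y: 0, w: 0, s1: 54/23, s2: 9/23, s3: 0, s4: 0.
The most negative is -137/23 in column x, so x would enter next.

x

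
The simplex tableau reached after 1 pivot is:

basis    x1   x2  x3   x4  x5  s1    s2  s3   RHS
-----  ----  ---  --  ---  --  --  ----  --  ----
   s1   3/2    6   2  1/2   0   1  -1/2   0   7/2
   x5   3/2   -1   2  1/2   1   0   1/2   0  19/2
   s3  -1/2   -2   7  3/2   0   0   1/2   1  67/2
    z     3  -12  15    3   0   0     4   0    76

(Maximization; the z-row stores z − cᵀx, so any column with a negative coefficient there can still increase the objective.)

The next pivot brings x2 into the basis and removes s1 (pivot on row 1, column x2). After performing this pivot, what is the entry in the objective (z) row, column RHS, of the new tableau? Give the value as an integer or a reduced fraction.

Pivot element is row 1, column x2: 6.
Normalize row 1: new (row 1, RHS) = (7/2)/6 = 7/12.
z-row ← z-row − (-12)·(new row 1): 76 − (-12)·(7/12) = 83.

83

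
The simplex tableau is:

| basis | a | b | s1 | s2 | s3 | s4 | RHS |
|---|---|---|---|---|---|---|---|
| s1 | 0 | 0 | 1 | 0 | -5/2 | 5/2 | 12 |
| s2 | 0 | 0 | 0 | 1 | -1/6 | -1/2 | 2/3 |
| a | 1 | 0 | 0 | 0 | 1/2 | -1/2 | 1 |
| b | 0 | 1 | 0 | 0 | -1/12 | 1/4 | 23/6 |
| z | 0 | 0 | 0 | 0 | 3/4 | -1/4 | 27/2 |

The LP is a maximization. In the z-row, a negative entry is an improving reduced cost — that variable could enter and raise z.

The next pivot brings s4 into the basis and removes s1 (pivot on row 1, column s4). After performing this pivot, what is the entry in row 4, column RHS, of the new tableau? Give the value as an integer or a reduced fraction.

79/30

Pivot element is row 1, column s4: 5/2.
Normalize row 1: new (row 1, RHS) = 12/(5/2) = 24/5.
row 4 ← row 4 − (1/4)·(new row 1): 23/6 − (1/4)·(24/5) = 79/30.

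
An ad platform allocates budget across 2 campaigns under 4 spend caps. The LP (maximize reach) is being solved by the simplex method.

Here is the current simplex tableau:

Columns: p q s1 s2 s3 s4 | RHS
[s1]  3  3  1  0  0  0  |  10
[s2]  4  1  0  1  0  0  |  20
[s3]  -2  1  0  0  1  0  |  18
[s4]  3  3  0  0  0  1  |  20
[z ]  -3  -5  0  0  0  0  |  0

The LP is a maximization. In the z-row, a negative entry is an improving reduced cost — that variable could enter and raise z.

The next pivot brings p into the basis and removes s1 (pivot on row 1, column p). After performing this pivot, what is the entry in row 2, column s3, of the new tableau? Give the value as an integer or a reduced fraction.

0

Pivot element is row 1, column p: 3.
Normalize row 1: new (row 1, s3) = 0/3 = 0.
row 2 ← row 2 − 4·(new row 1): 0 − 4·0 = 0.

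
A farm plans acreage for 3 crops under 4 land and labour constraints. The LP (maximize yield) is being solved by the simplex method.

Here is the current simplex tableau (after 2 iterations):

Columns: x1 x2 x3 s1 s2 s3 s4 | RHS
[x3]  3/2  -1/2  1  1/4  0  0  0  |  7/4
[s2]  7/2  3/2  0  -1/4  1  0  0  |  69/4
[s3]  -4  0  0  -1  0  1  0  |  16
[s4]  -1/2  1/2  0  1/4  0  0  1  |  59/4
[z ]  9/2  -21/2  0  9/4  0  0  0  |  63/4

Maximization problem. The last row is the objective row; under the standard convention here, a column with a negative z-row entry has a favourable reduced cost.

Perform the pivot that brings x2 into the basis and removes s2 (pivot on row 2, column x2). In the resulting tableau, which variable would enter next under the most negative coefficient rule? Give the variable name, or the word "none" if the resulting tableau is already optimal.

Pivot element 3/2. New z-row = old z-row − (-21/2)·(row 2/(3/2)).
Updated z-row coefficients: x1: 29, x2: 0, x3: 0, s1: 1/2, s2: 7, s3: 0, s4: 0.
No coefficient is strictly negative; the tableau after this pivot is optimal.

none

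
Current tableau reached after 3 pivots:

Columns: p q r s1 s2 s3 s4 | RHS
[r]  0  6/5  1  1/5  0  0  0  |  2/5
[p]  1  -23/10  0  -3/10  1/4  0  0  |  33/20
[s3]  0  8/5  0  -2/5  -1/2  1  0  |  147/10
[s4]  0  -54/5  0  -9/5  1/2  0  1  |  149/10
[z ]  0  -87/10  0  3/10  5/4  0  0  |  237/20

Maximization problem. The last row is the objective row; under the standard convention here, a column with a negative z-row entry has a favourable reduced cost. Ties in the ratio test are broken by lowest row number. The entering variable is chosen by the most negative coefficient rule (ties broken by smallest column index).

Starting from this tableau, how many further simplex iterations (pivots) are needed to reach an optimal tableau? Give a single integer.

pivot: q in, r out → z = 59/4
No improving column remains; optimal.

1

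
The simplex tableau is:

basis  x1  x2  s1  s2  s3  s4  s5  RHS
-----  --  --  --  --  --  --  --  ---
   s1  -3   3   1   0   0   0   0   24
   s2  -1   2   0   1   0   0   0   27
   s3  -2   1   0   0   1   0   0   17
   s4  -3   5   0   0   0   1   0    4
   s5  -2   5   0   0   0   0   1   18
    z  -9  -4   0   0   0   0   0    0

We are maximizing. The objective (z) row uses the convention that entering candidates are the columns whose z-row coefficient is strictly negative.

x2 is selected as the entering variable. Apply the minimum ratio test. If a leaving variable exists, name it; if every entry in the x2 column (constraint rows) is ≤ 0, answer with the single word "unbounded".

s4

Ratios: row 1 (s1): 24/3 = 8; row 2 (s2): 27/2 = 27/2; row 3 (s3): 17/1 = 17; row 4 (s4): 4/5 = 4/5; row 5 (s5): 18/5 = 18/5.
Minimum ratio is in the s4 row, so s4 leaves.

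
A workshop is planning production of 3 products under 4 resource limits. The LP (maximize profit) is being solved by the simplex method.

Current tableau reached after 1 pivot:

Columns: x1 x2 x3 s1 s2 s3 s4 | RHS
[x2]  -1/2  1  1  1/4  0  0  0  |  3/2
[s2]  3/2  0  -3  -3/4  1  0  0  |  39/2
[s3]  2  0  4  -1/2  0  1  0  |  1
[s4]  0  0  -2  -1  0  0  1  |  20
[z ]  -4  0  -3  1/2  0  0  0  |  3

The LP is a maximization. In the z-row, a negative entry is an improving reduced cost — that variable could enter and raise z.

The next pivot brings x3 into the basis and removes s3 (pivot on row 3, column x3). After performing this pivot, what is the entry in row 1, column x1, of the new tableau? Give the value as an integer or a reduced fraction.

-1

Pivot element is row 3, column x3: 4.
Normalize row 3: new (row 3, x1) = 2/4 = 1/2.
row 1 ← row 1 − 1·(new row 3): -1/2 − 1·(1/2) = -1.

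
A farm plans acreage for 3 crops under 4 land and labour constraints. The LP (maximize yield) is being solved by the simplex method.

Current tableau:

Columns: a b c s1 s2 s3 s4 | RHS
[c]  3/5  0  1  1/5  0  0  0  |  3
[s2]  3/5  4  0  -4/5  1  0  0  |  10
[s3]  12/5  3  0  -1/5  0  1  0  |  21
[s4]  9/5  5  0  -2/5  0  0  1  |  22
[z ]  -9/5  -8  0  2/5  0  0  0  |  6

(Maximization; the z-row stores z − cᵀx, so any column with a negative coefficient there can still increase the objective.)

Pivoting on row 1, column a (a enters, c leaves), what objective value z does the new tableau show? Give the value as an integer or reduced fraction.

Minimum ratio for a: 3/(3/5) = 5.
z changes by −(z-row coeff of a)·ratio = −(-9/5)·5 = 9.
New z = 6 + 9 = 15.

15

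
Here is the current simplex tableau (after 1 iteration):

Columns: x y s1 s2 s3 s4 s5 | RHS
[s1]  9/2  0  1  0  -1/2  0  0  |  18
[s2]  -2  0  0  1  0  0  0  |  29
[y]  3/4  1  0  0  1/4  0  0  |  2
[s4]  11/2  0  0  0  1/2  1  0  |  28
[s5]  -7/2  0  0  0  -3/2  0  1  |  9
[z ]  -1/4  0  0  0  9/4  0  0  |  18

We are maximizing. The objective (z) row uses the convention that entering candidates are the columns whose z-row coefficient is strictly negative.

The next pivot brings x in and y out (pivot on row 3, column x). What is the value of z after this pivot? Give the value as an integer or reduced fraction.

56/3

Minimum ratio for x: 2/(3/4) = 8/3.
z changes by −(z-row coeff of x)·ratio = −(-1/4)·(8/3) = 2/3.
New z = 18 + (2/3) = 56/3.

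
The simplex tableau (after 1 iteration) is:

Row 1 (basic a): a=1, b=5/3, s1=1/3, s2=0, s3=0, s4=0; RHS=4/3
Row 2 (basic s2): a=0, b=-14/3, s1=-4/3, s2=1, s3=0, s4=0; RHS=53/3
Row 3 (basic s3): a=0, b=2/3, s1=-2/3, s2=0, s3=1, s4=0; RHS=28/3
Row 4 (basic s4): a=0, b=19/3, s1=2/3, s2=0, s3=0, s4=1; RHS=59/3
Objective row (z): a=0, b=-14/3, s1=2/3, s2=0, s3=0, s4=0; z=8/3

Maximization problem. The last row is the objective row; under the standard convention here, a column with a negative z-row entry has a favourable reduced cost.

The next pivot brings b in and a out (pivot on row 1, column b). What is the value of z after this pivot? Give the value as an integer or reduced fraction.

Minimum ratio for b: (4/3)/(5/3) = 4/5.
z changes by −(z-row coeff of b)·ratio = −(-14/3)·(4/5) = 56/15.
New z = 8/3 + (56/15) = 32/5.

32/5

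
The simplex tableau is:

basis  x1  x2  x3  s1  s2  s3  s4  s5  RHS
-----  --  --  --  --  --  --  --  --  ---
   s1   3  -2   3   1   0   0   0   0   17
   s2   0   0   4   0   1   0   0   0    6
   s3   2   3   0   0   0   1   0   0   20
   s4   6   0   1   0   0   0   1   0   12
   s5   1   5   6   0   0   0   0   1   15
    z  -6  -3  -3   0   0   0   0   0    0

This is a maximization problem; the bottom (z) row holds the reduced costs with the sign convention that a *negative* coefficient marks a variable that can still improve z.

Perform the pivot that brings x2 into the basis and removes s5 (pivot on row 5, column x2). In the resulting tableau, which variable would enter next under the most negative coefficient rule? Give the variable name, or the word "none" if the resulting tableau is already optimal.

Pivot element 5. New z-row = old z-row − (-3)·(row 5/5).
Updated z-row coefficients: x1: -27/5, x2: 0, x3: 3/5, s1: 0, s2: 0, s3: 0, s4: 0, s5: 3/5.
The most negative is -27/5 in column x1, so x1 would enter next.

x1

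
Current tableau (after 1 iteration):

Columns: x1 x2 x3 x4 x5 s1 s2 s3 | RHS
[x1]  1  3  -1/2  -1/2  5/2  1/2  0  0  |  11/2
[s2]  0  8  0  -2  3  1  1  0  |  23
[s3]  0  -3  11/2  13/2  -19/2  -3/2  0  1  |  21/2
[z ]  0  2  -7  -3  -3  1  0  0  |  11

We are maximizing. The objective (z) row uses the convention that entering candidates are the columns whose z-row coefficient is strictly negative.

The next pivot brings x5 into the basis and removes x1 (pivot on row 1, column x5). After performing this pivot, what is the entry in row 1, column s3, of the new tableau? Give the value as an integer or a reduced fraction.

0

Pivot element is row 1, column x5: 5/2.
Normalize row 1: new (row 1, s3) = 0/(5/2) = 0.
Row 1 is the pivot row, so the entry is 0.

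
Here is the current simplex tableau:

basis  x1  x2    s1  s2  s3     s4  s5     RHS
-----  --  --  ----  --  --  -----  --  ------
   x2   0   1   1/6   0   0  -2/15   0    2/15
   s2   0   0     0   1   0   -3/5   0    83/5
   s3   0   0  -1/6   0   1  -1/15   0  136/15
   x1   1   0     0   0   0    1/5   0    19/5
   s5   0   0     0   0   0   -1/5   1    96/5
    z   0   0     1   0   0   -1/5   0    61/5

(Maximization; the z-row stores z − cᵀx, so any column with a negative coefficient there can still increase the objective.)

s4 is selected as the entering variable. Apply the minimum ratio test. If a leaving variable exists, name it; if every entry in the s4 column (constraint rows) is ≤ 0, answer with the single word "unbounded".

x1

Ratios: row 1 (x2): entry -2/15 ≤ 0, skip; row 2 (s2): entry -3/5 ≤ 0, skip; row 3 (s3): entry -1/15 ≤ 0, skip; row 4 (x1): (19/5)/(1/5) = 19; row 5 (s5): entry -1/5 ≤ 0, skip.
Minimum ratio is in the x1 row, so x1 leaves.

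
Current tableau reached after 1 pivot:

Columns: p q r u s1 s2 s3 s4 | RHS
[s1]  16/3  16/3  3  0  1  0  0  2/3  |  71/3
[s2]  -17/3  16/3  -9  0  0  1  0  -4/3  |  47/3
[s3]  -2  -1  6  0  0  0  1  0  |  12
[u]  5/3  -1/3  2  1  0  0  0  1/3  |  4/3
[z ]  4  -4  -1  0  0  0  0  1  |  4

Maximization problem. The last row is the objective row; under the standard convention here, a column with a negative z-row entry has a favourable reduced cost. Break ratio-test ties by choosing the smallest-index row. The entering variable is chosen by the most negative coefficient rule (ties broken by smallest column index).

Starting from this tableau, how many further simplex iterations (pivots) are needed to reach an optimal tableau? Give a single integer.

2

pivot: q in, s2 out → z = 63/4
pivot: r in, s1 out → z = 251/12
No improving column remains; optimal.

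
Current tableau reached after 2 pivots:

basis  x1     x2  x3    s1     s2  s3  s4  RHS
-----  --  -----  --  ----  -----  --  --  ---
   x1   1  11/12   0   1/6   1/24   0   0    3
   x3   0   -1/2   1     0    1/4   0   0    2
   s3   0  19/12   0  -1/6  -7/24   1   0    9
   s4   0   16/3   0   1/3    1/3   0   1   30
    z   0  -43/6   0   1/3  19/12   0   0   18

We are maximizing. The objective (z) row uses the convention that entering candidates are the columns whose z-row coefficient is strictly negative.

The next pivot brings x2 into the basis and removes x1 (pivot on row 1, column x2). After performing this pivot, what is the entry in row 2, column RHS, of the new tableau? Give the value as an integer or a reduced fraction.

Pivot element is row 1, column x2: 11/12.
Normalize row 1: new (row 1, RHS) = 3/(11/12) = 36/11.
row 2 ← row 2 − (-1/2)·(new row 1): 2 − (-1/2)·(36/11) = 40/11.

40/11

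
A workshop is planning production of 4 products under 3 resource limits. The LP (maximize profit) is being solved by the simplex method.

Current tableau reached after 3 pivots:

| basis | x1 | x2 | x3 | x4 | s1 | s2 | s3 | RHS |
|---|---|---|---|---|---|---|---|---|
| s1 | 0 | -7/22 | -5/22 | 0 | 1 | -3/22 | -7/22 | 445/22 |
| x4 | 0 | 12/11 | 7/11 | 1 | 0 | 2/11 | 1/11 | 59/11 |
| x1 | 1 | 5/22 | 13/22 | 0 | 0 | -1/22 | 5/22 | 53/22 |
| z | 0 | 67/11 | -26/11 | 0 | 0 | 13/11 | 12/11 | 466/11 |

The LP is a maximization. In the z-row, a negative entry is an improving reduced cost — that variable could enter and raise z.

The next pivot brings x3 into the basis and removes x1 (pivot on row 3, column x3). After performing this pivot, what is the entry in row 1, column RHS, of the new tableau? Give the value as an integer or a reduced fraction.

275/13

Pivot element is row 3, column x3: 13/22.
Normalize row 3: new (row 3, RHS) = (53/22)/(13/22) = 53/13.
row 1 ← row 1 − (-5/22)·(new row 3): 445/22 − (-5/22)·(53/13) = 275/13.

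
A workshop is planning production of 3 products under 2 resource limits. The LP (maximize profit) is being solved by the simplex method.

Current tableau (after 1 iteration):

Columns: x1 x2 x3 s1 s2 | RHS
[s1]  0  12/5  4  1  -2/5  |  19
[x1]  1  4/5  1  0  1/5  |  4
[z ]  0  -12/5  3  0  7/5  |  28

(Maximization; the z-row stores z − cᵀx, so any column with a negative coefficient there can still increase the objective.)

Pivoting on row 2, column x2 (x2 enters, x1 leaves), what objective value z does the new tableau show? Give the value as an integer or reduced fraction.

Minimum ratio for x2: 4/(4/5) = 5.
z changes by −(z-row coeff of x2)·ratio = −(-12/5)·5 = 12.
New z = 28 + 12 = 40.

40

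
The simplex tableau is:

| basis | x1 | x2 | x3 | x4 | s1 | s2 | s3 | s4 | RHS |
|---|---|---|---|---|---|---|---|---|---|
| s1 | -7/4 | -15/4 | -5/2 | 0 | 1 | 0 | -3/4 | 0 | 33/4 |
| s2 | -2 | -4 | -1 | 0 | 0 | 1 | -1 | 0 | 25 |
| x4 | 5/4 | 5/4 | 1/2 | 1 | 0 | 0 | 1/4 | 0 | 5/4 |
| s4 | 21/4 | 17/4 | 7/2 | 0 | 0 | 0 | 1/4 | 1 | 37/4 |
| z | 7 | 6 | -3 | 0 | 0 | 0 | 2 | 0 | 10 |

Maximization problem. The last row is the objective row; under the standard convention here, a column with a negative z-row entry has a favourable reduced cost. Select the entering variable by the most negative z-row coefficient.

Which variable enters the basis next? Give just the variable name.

Objective-row coefficients: x1: 7, x2: 6, x3: -3, x4: 0, s1: 0, s2: 0, s3: 2, s4: 0.
The most negative is -3 in column x3, so x3 enters.

x3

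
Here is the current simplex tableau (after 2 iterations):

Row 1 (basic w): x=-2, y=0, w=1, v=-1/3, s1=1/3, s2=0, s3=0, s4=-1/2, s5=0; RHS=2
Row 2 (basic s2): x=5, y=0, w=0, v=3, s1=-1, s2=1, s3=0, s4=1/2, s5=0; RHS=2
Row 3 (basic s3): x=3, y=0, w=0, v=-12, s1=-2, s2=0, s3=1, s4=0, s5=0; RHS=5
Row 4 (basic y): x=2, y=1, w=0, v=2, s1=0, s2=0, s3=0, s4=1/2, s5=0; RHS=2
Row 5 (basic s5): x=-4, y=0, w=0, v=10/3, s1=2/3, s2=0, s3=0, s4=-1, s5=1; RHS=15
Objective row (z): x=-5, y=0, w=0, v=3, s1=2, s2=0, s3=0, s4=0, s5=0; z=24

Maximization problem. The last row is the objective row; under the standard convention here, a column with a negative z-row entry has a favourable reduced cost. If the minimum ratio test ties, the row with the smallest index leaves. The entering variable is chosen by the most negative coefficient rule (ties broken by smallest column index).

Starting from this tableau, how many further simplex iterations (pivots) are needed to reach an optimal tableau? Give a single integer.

1

pivot: x in, s2 out → z = 26
No improving column remains; optimal.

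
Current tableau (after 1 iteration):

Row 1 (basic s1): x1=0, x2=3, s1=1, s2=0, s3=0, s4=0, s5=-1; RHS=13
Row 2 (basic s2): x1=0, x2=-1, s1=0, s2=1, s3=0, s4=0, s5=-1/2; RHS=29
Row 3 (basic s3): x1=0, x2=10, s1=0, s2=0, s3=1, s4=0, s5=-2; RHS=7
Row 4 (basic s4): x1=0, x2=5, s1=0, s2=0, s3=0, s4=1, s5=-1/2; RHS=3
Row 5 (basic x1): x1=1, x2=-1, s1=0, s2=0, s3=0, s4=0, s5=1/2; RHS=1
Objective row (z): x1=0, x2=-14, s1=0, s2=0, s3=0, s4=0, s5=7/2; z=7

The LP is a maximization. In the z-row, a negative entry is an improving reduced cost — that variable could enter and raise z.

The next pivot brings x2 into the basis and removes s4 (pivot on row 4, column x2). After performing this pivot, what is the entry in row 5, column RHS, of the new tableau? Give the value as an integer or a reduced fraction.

8/5

Pivot element is row 4, column x2: 5.
Normalize row 4: new (row 4, RHS) = 3/5 = 3/5.
row 5 ← row 5 − (-1)·(new row 4): 1 − (-1)·(3/5) = 8/5.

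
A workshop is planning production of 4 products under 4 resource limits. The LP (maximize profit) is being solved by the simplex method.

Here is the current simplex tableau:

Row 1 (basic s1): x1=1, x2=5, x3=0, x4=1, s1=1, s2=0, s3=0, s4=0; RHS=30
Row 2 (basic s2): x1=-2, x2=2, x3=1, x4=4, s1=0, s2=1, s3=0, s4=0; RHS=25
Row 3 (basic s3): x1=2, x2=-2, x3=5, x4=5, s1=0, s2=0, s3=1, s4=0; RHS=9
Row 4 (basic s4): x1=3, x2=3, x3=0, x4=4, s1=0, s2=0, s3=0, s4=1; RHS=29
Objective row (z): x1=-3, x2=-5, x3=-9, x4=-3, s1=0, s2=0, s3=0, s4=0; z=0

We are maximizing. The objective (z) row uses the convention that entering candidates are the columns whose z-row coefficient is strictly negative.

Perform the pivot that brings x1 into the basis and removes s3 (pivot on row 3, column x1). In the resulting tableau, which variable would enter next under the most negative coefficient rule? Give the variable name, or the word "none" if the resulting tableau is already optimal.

x2

Pivot element 2. New z-row = old z-row − (-3)·(row 3/2).
Updated z-row coefficients: x1: 0, x2: -8, x3: -3/2, x4: 9/2, s1: 0, s2: 0, s3: 3/2, s4: 0.
The most negative is -8 in column x2, so x2 would enter next.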